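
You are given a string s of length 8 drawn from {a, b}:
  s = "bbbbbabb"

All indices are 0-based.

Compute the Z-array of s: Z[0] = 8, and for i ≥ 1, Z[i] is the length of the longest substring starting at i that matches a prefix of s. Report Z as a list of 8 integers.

[8, 4, 3, 2, 1, 0, 2, 1]

Z[0]=8
i=1: outside box; Z[1]=4 extend→box=[1,5)
i=2: min(r-i=3, Z[1]=4)=3; Z[2]=3
i=3: min(r-i=2, Z[2]=3)=2; Z[3]=2
i=4: min(r-i=1, Z[3]=2)=1; Z[4]=1
i=5: outside box; Z[5]=0
i=6: outside box; Z[6]=2 extend→box=[6,8)
i=7: min(r-i=1, Z[1]=4)=1; Z[7]=1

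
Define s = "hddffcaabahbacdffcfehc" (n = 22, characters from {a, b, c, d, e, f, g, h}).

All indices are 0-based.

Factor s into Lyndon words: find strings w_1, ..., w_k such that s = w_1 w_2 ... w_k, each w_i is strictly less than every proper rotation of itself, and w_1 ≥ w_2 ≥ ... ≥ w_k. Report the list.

emit factor 1: 'h' (i=0, period=1)
emit factor 2: 'ddff' (i=1, period=4)
emit factor 3: 'c' (i=5, period=1)
emit factor 4: 'aabahbacdffcfehc' (i=6, period=16)

["h", "ddff", "c", "aabahbacdffcfehc"]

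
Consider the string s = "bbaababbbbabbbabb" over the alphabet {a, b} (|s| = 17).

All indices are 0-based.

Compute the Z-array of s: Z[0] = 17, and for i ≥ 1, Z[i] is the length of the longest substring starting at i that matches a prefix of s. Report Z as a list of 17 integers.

[17, 1, 0, 0, 1, 0, 2, 2, 3, 1, 0, 2, 3, 1, 0, 2, 1]

Z[0]=17
i=1: outside box; Z[1]=1 extend→box=[1,2)
i=2: outside box; Z[2]=0
i=3: outside box; Z[3]=0
i=4: outside box; Z[4]=1 extend→box=[4,5)
i=5: outside box; Z[5]=0
i=6: outside box; Z[6]=2 extend→box=[6,8)
i=7: min(r-i=1, Z[1]=1)=1; Z[7]=2 extend→box=[7,9)
i=8: min(r-i=1, Z[1]=1)=1; Z[8]=3 extend→box=[8,11)
i=9: min(r-i=2, Z[1]=1)=1; Z[9]=1
i=10: min(r-i=1, Z[2]=0)=0; Z[10]=0
i=11: outside box; Z[11]=2 extend→box=[11,13)
i=12: min(r-i=1, Z[1]=1)=1; Z[12]=3 extend→box=[12,15)
i=13: min(r-i=2, Z[1]=1)=1; Z[13]=1
i=14: min(r-i=1, Z[2]=0)=0; Z[14]=0
i=15: outside box; Z[15]=2 extend→box=[15,17)
i=16: min(r-i=1, Z[1]=1)=1; Z[16]=1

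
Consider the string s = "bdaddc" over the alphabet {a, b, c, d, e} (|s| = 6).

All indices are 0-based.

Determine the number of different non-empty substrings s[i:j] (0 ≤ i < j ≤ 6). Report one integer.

19

sorted suffixes:
  #0 SA[0]=2  'addc'
  #1 SA[1]=0  'bdaddc'
  #2 SA[2]=5  'c'
  #3 SA[3]=1  'daddc'
  #4 SA[4]=4  'dc'
  #5 SA[5]=3  'ddc'

SA = [2, 0, 5, 1, 4, 3]
[i] adj suffixes → lcp
  [1] 2/0 → 0 ('')
  [2] 0/5 → 0 ('')
  [3] 5/1 → 0 ('')
  [4] 1/4 → 1 ('d')
  [5] 4/3 → 1 ('d')

n(n+1)/2 = 6·7/2 = 21
Σ LCP = 0 + 0 + 0 + 0 + 1 + 1 = 2
distinct = 21 − 2 = 19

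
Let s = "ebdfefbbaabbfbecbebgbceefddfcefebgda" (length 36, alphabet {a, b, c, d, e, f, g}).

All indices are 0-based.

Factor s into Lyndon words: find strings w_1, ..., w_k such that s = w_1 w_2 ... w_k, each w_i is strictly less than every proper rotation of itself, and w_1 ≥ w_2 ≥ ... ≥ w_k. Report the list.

emit factor 1: 'e' (i=0, period=1)
emit factor 2: 'bdfef' (i=1, period=5)
emit factor 3: 'b' (i=6, period=1)
emit factor 4: 'b' (i=7, period=1)
emit factor 5: 'aabbfbecbebgbceefddfcefebgd' (i=8, period=27)
emit factor 6: 'a' (i=35, period=1)

["e", "bdfef", "b", "b", "aabbfbecbebgbceefddfcefebgd", "a"]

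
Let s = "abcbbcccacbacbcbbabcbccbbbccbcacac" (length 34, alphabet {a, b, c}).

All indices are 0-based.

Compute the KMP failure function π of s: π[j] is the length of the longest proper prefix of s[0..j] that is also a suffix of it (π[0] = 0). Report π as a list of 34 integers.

π[0] = 0
j=1 s[j]='b': π[1]=0 (border '')
j=2 s[j]='c': π[2]=0 (border '')
j=3 s[j]='b': π[3]=0 (border '')
j=4 s[j]='b': π[4]=0 (border '')
j=5 s[j]='c': π[5]=0 (border '')
j=6 s[j]='c': π[6]=0 (border '')
j=7 s[j]='c': π[7]=0 (border '')
j=8 s[j]='a': π[8]=1 (border 'a')
j=9 s[j]='c': k: 1→0; π[9]=0 (border '')
j=10 s[j]='b': π[10]=0 (border '')
j=11 s[j]='a': π[11]=1 (border 'a')
j=12 s[j]='c': k: 1→0; π[12]=0 (border '')
j=13 s[j]='b': π[13]=0 (border '')
j=14 s[j]='c': π[14]=0 (border '')
j=15 s[j]='b': π[15]=0 (border '')
j=16 s[j]='b': π[16]=0 (border '')
j=17 s[j]='a': π[17]=1 (border 'a')
j=18 s[j]='b': π[18]=2 (border 'ab')
j=19 s[j]='c': π[19]=3 (border 'abc')
j=20 s[j]='b': π[20]=4 (border 'abcb')
j=21 s[j]='c': k: 4→0; π[21]=0 (border '')
j=22 s[j]='c': π[22]=0 (border '')
j=23 s[j]='b': π[23]=0 (border '')
j=24 s[j]='b': π[24]=0 (border '')
j=25 s[j]='b': π[25]=0 (border '')
j=26 s[j]='c': π[26]=0 (border '')
j=27 s[j]='c': π[27]=0 (border '')
j=28 s[j]='b': π[28]=0 (border '')
j=29 s[j]='c': π[29]=0 (border '')
j=30 s[j]='a': π[30]=1 (border 'a')
j=31 s[j]='c': k: 1→0; π[31]=0 (border '')
j=32 s[j]='a': π[32]=1 (border 'a')
j=33 s[j]='c': k: 1→0; π[33]=0 (border '')

[0, 0, 0, 0, 0, 0, 0, 0, 1, 0, 0, 1, 0, 0, 0, 0, 0, 1, 2, 3, 4, 0, 0, 0, 0, 0, 0, 0, 0, 0, 1, 0, 1, 0]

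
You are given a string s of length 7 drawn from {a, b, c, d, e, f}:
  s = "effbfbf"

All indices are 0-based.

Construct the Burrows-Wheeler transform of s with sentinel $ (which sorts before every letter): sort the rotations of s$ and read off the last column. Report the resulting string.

rank  rotation  last
    0  $effbfbf  f
    1  bf$effbf  f
    2  bfbf$eff  f
    3  effbfbf$  $
    4  f$effbfb  b
    5  fbf$effb  b
    6  fbfbf$ef  f
    7  ffbfbf$e  e

fff$bbfe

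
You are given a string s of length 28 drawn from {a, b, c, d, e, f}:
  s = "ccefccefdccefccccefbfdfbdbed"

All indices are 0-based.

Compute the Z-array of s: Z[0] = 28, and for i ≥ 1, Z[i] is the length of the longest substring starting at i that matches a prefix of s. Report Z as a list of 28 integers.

Z[0]=28
i=1: fresh scan; Z[1]=1 grow→box=[1,2)
i=2: fresh scan; Z[2]=0
i=3: fresh scan; Z[3]=0
i=4: fresh scan; Z[4]=4 grow→box=[4,8)
i=5: min(r-i=3, Z[1]=1)=1; Z[5]=1
i=6: min(r-i=2, Z[2]=0)=0; Z[6]=0
i=7: min(r-i=1, Z[3]=0)=0; Z[7]=0
i=8: fresh scan; Z[8]=0
i=9: fresh scan; Z[9]=6 grow→box=[9,15)
i=10: min(r-i=5, Z[1]=1)=1; Z[10]=1
i=11: min(r-i=4, Z[2]=0)=0; Z[11]=0
i=12: min(r-i=3, Z[3]=0)=0; Z[12]=0
i=13: min(r-i=2, Z[4]=4)=2; Z[13]=2
i=14: min(r-i=1, Z[5]=1)=1; Z[14]=2 grow→box=[14,16)
i=15: min(r-i=1, Z[1]=1)=1; Z[15]=4 grow→box=[15,19)
i=16: min(r-i=3, Z[1]=1)=1; Z[16]=1
i=17: min(r-i=2, Z[2]=0)=0; Z[17]=0
i=18: min(r-i=1, Z[3]=0)=0; Z[18]=0
i=19: fresh scan; Z[19]=0
i=20: fresh scan; Z[20]=0
i=21: fresh scan; Z[21]=0
i=22: fresh scan; Z[22]=0
i=23: fresh scan; Z[23]=0
i=24: fresh scan; Z[24]=0
i=25: fresh scan; Z[25]=0
i=26: fresh scan; Z[26]=0
i=27: fresh scan; Z[27]=0

[28, 1, 0, 0, 4, 1, 0, 0, 0, 6, 1, 0, 0, 2, 2, 4, 1, 0, 0, 0, 0, 0, 0, 0, 0, 0, 0, 0]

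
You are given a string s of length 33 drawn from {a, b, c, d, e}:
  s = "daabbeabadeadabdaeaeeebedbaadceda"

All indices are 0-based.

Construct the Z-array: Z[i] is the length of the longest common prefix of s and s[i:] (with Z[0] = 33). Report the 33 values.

[33, 0, 0, 0, 0, 0, 0, 0, 0, 1, 0, 0, 2, 0, 0, 2, 0, 0, 0, 0, 0, 0, 0, 0, 1, 0, 0, 0, 1, 0, 0, 2, 0]

Z[0]=33
i=1: i≥r, start 0; Z[1]=0
i=2: i≥r, start 0; Z[2]=0
i=3: i≥r, start 0; Z[3]=0
i=4: i≥r, start 0; Z[4]=0
i=5: i≥r, start 0; Z[5]=0
i=6: i≥r, start 0; Z[6]=0
i=7: i≥r, start 0; Z[7]=0
i=8: i≥r, start 0; Z[8]=0
i=9: i≥r, start 0; Z[9]=1 grow→box=[9,10)
i=10: i≥r, start 0; Z[10]=0
i=11: i≥r, start 0; Z[11]=0
i=12: i≥r, start 0; Z[12]=2 grow→box=[12,14)
i=13: min(r-i=1, Z[1]=0)=0; Z[13]=0
i=14: i≥r, start 0; Z[14]=0
i=15: i≥r, start 0; Z[15]=2 grow→box=[15,17)
i=16: min(r-i=1, Z[1]=0)=0; Z[16]=0
i=17: i≥r, start 0; Z[17]=0
i=18: i≥r, start 0; Z[18]=0
i=19: i≥r, start 0; Z[19]=0
i=20: i≥r, start 0; Z[20]=0
i=21: i≥r, start 0; Z[21]=0
i=22: i≥r, start 0; Z[22]=0
i=23: i≥r, start 0; Z[23]=0
i=24: i≥r, start 0; Z[24]=1 grow→box=[24,25)
i=25: i≥r, start 0; Z[25]=0
i=26: i≥r, start 0; Z[26]=0
i=27: i≥r, start 0; Z[27]=0
i=28: i≥r, start 0; Z[28]=1 grow→box=[28,29)
i=29: i≥r, start 0; Z[29]=0
i=30: i≥r, start 0; Z[30]=0
i=31: i≥r, start 0; Z[31]=2 grow→box=[31,33)
i=32: min(r-i=1, Z[1]=0)=0; Z[32]=0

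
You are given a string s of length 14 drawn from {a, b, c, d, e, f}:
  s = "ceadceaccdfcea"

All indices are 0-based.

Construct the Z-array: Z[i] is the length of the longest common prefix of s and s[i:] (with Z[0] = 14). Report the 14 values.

[14, 0, 0, 0, 3, 0, 0, 1, 1, 0, 0, 3, 0, 0]

Z[0]=14
i=1: fresh scan; Z[1]=0
i=2: fresh scan; Z[2]=0
i=3: fresh scan; Z[3]=0
i=4: fresh scan; Z[4]=3 extend→box=[4,7)
i=5: min(r-i=2, Z[1]=0)=0; Z[5]=0
i=6: min(r-i=1, Z[2]=0)=0; Z[6]=0
i=7: fresh scan; Z[7]=1 extend→box=[7,8)
i=8: fresh scan; Z[8]=1 extend→box=[8,9)
i=9: fresh scan; Z[9]=0
i=10: fresh scan; Z[10]=0
i=11: fresh scan; Z[11]=3 extend→box=[11,14)
i=12: min(r-i=2, Z[1]=0)=0; Z[12]=0
i=13: min(r-i=1, Z[2]=0)=0; Z[13]=0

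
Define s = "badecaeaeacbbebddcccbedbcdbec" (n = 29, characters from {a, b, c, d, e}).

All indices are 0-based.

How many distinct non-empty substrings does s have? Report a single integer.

sorted suffixes:
  #0 SA[0]=9  'acbbebddcccbedbcdbec'
  #1 SA[1]=1  'adecaeaeacbbebddcccbedbcdbec'
  #2 SA[2]=7  'aeacbbebddcccbedbcdbec'
  #3 SA[3]=5  'aeaeacbbebddcccbedbcdbec'
  #4 SA[4]=0  'badecaeaeacbbebddcccbedbcdbec'
  #5 SA[5]=11  'bbebddcccbedbcdbec'
  #6 SA[6]=23  'bcdbec'
  #7 SA[7]=14  'bddcccbedbcdbec'
  #8 SA[8]=12  'bebddcccbedbcdbec'
  #9 SA[9]=26  'bec'
  #10 SA[10]=20  'bedbcdbec'
  #11 SA[11]=28  'c'
  #12 SA[12]=4  'caeaeacbbebddcccbedbcdbec'
  #13 SA[13]=10  'cbbebddcccbedbcdbec'
  #14 SA[14]=19  'cbedbcdbec'
  #15 SA[15]=18  'ccbedbcdbec'
  #16 SA[16]=17  'cccbedbcdbec'
  #17 SA[17]=24  'cdbec'
  #18 SA[18]=22  'dbcdbec'
  #19 SA[19]=25  'dbec'
  #20 SA[20]=16  'dcccbedbcdbec'
  #21 SA[21]=15  'ddcccbedbcdbec'
  #22 SA[22]=2  'decaeaeacbbebddcccbedbcdbec'
  #23 SA[23]=8  'eacbbebddcccbedbcdbec'
  #24 SA[24]=6  'eaeacbbebddcccbedbcdbec'
  #25 SA[25]=13  'ebddcccbedbcdbec'
  #26 SA[26]=27  'ec'
  #27 SA[27]=3  'ecaeaeacbbebddcccbedbcdbec'
  #28 SA[28]=21  'edbcdbec'

SA = [9, 1, 7, 5, 0, 11, 23, 14, 12, 26, 20, 28, 4, 10, 19, 18, 17, 24, 22, 25, 16, 15, 2, 8, 6, 13, 27, 3, 21]
rank  pair      lcp
   1  s[9:],s[1:]  1  'a'
   2  s[1:],s[7:]  1  'a'
   3  s[7:],s[5:]  3  'aea'
   4  s[5:],s[0:]  0  ''
   5  s[0:],s[11:]  1  'b'
   6  s[11:],s[23:]  1  'b'
   7  s[23:],s[14:]  1  'b'
   8  s[14:],s[12:]  1  'b'
   9  s[12:],s[26:]  2  'be'
  10  s[26:],s[20:]  2  'be'
  11  s[20:],s[28:]  0  ''
  12  s[28:],s[4:]  1  'c'
  13  s[4:],s[10:]  1  'c'
  14  s[10:],s[19:]  2  'cb'
  15  s[19:],s[18:]  1  'c'
  16  s[18:],s[17:]  2  'cc'
  17  s[17:],s[24:]  1  'c'
  18  s[24:],s[22:]  0  ''
  19  s[22:],s[25:]  2  'db'
  20  s[25:],s[16:]  1  'd'
  21  s[16:],s[15:]  1  'd'
  22  s[15:],s[2:]  1  'd'
  23  s[2:],s[8:]  0  ''
  24  s[8:],s[6:]  2  'ea'
  25  s[6:],s[13:]  1  'e'
  26  s[13:],s[27:]  1  'e'
  27  s[27:],s[3:]  2  'ec'
  28  s[3:],s[21:]  1  'e'

n(n+1)/2 = 29·30/2 = 435
Σ LCP = 0 + 1 + 1 + 3 + 0 + 1 + 1 + 1 + 1 + 2 + 2 + 0 + 1 + 1 + 2 + 1 + 2 + 1 + 0 + 2 + 1 + 1 + 1 + 0 + 2 + 1 + 1 + 2 + 1 = 33
distinct = 435 − 33 = 402

402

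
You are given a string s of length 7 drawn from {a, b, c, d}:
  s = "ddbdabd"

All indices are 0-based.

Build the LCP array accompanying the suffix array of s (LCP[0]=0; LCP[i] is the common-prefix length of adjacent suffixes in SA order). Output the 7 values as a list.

[0, 0, 2, 0, 1, 1, 1]

rank | idx | suffix
   0 |   4 | abd
   1 |   5 | bd
   2 |   2 | bdabd
   3 |   6 | d
   4 |   3 | dabd
   5 |   1 | dbdabd
   6 |   0 | ddbdabd

SA = [4, 5, 2, 6, 3, 1, 0]
i: (SA[i-1],SA[i]) lcp shared
  1: (4,5) 0 ''
  2: (5,2) 2 'bd'
  3: (2,6) 0 ''
  4: (6,3) 1 'd'
  5: (3,1) 1 'd'
  6: (1,0) 1 'd'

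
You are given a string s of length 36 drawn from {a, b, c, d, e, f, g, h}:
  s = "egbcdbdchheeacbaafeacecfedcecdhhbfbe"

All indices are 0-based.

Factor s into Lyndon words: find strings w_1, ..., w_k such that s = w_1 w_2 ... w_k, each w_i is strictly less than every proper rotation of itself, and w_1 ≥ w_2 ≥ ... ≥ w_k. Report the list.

emit factor 1: 'eg' (i=0, period=2)
emit factor 2: 'bcdbdchhee' (i=2, period=10)
emit factor 3: 'acb' (i=12, period=3)
emit factor 4: 'aafeacecfedcecdhhbfbe' (i=15, period=21)

["eg", "bcdbdchhee", "acb", "aafeacecfedcecdhhbfbe"]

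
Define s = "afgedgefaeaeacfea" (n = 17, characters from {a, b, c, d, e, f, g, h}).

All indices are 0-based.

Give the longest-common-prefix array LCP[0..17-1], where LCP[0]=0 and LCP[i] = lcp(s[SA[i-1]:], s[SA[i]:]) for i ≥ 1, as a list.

rank→(start, suffix):
  0 → (16, 'a')
  1 → (12, 'acfea')
  2 → (10, 'aeacfea')
  3 → (8, 'aeaeacfea')
  4 → (0, 'afgedgefaeaeacfea')
  5 → (13, 'cfea')
  6 → (4, 'dgefaeaeacfea')
  7 → (15, 'ea')
  8 → (11, 'eacfea')
  9 → (9, 'eaeacfea')
  10 → (3, 'edgefaeaeacfea')
  11 → (6, 'efaeaeacfea')
  12 → (7, 'faeaeacfea')
  13 → (14, 'fea')
  14 → (1, 'fgedgefaeaeacfea')
  15 → (2, 'gedgefaeaeacfea')
  16 → (5, 'gefaeaeacfea')

SA = [16, 12, 10, 8, 0, 13, 4, 15, 11, 9, 3, 6, 7, 14, 1, 2, 5]
i: (SA[i-1],SA[i]) lcp shared
  1: (16,12) 1 'a'
  2: (12,10) 1 'a'
  3: (10,8) 3 'aea'
  4: (8,0) 1 'a'
  5: (0,13) 0 ''
  6: (13,4) 0 ''
  7: (4,15) 0 ''
  8: (15,11) 2 'ea'
  9: (11,9) 2 'ea'
  10: (9,3) 1 'e'
  11: (3,6) 1 'e'
  12: (6,7) 0 ''
  13: (7,14) 1 'f'
  14: (14,1) 1 'f'
  15: (1,2) 0 ''
  16: (2,5) 2 'ge'

[0, 1, 1, 3, 1, 0, 0, 0, 2, 2, 1, 1, 0, 1, 1, 0, 2]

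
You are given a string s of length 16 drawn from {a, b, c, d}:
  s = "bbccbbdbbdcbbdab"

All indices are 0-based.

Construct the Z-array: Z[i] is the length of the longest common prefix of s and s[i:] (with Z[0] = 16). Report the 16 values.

Z[0]=16
i=1: i≥r, start 0; Z[1]=1 scan→box=[1,2)
i=2: i≥r, start 0; Z[2]=0
i=3: i≥r, start 0; Z[3]=0
i=4: i≥r, start 0; Z[4]=2 scan→box=[4,6)
i=5: min(r-i=1, Z[1]=1)=1; Z[5]=1
i=6: i≥r, start 0; Z[6]=0
i=7: i≥r, start 0; Z[7]=2 scan→box=[7,9)
i=8: min(r-i=1, Z[1]=1)=1; Z[8]=1
i=9: i≥r, start 0; Z[9]=0
i=10: i≥r, start 0; Z[10]=0
i=11: i≥r, start 0; Z[11]=2 scan→box=[11,13)
i=12: min(r-i=1, Z[1]=1)=1; Z[12]=1
i=13: i≥r, start 0; Z[13]=0
i=14: i≥r, start 0; Z[14]=0
i=15: i≥r, start 0; Z[15]=1 scan→box=[15,16)

[16, 1, 0, 0, 2, 1, 0, 2, 1, 0, 0, 2, 1, 0, 0, 1]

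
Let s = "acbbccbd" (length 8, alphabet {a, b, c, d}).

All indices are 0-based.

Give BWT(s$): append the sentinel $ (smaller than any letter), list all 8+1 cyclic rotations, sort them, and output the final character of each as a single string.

d$cbcacbb

rank  rotation   last
    0  $acbbccbd  d
    1  acbbccbd$  $
    2  bbccbd$ac  c
    3  bccbd$acb  b
    4  bd$acbbcc  c
    5  cbbccbd$a  a
    6  cbd$acbbc  c
    7  ccbd$acbb  b
    8  d$acbbccb  b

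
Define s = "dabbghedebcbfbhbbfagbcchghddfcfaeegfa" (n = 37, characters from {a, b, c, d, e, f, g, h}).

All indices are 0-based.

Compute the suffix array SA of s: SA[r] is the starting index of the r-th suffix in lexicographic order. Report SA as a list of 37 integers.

[36, 1, 31, 18, 15, 2, 9, 20, 16, 11, 3, 13, 10, 21, 29, 22, 0, 26, 7, 27, 8, 6, 32, 33, 35, 30, 17, 12, 28, 19, 34, 24, 4, 14, 25, 5, 23]

rank | idx | suffix
   0 |  36 | a
   1 |   1 | abbghedebcbfbhbbfagbcchghddfcfaeegfa
   2 |  31 | aeegfa
   3 |  18 | agbcchghddfcfaeegfa
   4 |  15 | bbfagbcchghddfcfaeegfa
   5 |   2 | bbghedebcbfbhbbfagbcchghddfcfaeegfa
   6 |   9 | bcbfbhbbfagbcchghddfcfaeegfa
   7 |  20 | bcchghddfcfaeegfa
   8 |  16 | bfagbcchghddfcfaeegfa
   9 |  11 | bfbhbbfagbcchghddfcfaeegfa
  10 |   3 | bghedebcbfbhbbfagbcchghddfcfaeegfa
  11 |  13 | bhbbfagbcchghddfcfaeegfa
  12 |  10 | cbfbhbbfagbcchghddfcfaeegfa
  13 |  21 | cchghddfcfaeegfa
  14 |  29 | cfaeegfa
  15 |  22 | chghddfcfaeegfa
  16 |   0 | dabbghedebcbfbhbbfagbcchghddfcfaeegfa
  17 |  26 | ddfcfaeegfa
  18 |   7 | debcbfbhbbfagbcchghddfcfaeegfa
  19 |  27 | dfcfaeegfa
  20 |   8 | ebcbfbhbbfagbcchghddfcfaeegfa
  21 |   6 | edebcbfbhbbfagbcchghddfcfaeegfa
  22 |  32 | eegfa
  23 |  33 | egfa
  24 |  35 | fa
  25 |  30 | faeegfa
  26 |  17 | fagbcchghddfcfaeegfa
  27 |  12 | fbhbbfagbcchghddfcfaeegfa
  28 |  28 | fcfaeegfa
  29 |  19 | gbcchghddfcfaeegfa
  30 |  34 | gfa
  31 |  24 | ghddfcfaeegfa
  32 |   4 | ghedebcbfbhbbfagbcchghddfcfaeegfa
  33 |  14 | hbbfagbcchghddfcfaeegfa
  34 |  25 | hddfcfaeegfa
  35 |   5 | hedebcbfbhbbfagbcchghddfcfaeegfa
  36 |  23 | hghddfcfaeegfa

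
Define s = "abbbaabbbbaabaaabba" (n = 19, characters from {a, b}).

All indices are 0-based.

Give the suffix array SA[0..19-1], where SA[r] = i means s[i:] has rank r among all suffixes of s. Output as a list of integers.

rank→(start, suffix):
  0 → (18, 'a')
  1 → (13, 'aaabba')
  2 → (10, 'aabaaabba')
  3 → (14, 'aabba')
  4 → (4, 'aabbbbaabaaabba')
  5 → (11, 'abaaabba')
  6 → (15, 'abba')
  7 → (0, 'abbbaabbbbaabaaabba')
  8 → (5, 'abbbbaabaaabba')
  9 → (17, 'ba')
  10 → (12, 'baaabba')
  11 → (9, 'baabaaabba')
  12 → (3, 'baabbbbaabaaabba')
  13 → (16, 'bba')
  14 → (8, 'bbaabaaabba')
  15 → (2, 'bbaabbbbaabaaabba')
  16 → (7, 'bbbaabaaabba')
  17 → (1, 'bbbaabbbbaabaaabba')
  18 → (6, 'bbbbaabaaabba')

[18, 13, 10, 14, 4, 11, 15, 0, 5, 17, 12, 9, 3, 16, 8, 2, 7, 1, 6]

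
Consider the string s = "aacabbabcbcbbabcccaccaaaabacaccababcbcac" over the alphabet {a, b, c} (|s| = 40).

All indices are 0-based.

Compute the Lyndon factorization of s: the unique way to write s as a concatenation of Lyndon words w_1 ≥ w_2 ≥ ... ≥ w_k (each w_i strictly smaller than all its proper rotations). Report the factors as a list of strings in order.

emit factor 1: 'aacabbabcbcbbabcccacc' (i=0, period=21)
emit factor 2: 'aaaabacaccababcbcac' (i=21, period=19)

["aacabbabcbcbbabcccacc", "aaaabacaccababcbcac"]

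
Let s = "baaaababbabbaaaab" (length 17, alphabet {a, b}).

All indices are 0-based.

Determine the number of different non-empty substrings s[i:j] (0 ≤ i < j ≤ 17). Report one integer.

109

sorted suffixes:
  #0 SA[0]=12  'aaaab'
  #1 SA[1]=1  'aaaababbabbaaaab'
  #2 SA[2]=13  'aaab'
  #3 SA[3]=2  'aaababbabbaaaab'
  #4 SA[4]=14  'aab'
  #5 SA[5]=3  'aababbabbaaaab'
  #6 SA[6]=15  'ab'
  #7 SA[7]=4  'ababbabbaaaab'
  #8 SA[8]=9  'abbaaaab'
  #9 SA[9]=6  'abbabbaaaab'
  #10 SA[10]=16  'b'
  #11 SA[11]=11  'baaaab'
  #12 SA[12]=0  'baaaababbabbaaaab'
  #13 SA[13]=8  'babbaaaab'
  #14 SA[14]=5  'babbabbaaaab'
  #15 SA[15]=10  'bbaaaab'
  #16 SA[16]=7  'bbabbaaaab'

SA = [12, 1, 13, 2, 14, 3, 15, 4, 9, 6, 16, 11, 0, 8, 5, 10, 7]
i: (SA[i-1],SA[i]) lcp shared
  1: (12,1) 5 'aaaab'
  2: (1,13) 3 'aaa'
  3: (13,2) 4 'aaab'
  4: (2,14) 2 'aa'
  5: (14,3) 3 'aab'
  6: (3,15) 1 'a'
  7: (15,4) 2 'ab'
  8: (4,9) 2 'ab'
  9: (9,6) 4 'abba'
  10: (6,16) 0 ''
  11: (16,11) 1 'b'
  12: (11,0) 6 'baaaab'
  13: (0,8) 2 'ba'
  14: (8,5) 5 'babba'
  15: (5,10) 1 'b'
  16: (10,7) 3 'bba'

n(n+1)/2 = 17·18/2 = 153
Σ LCP = 0 + 5 + 3 + 4 + 2 + 3 + 1 + 2 + 2 + 4 + 0 + 1 + 6 + 2 + 5 + 1 + 3 = 44
distinct = 153 − 44 = 109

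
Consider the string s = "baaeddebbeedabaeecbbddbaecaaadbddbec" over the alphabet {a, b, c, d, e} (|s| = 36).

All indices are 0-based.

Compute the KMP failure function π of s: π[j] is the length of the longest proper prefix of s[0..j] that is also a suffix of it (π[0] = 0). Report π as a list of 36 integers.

[0, 0, 0, 0, 0, 0, 0, 1, 1, 0, 0, 0, 0, 1, 2, 0, 0, 0, 1, 1, 0, 0, 1, 2, 0, 0, 0, 0, 0, 0, 1, 0, 0, 1, 0, 0]

π[0] = 0
j=1 s[j]='a': π[1]=0 (border '')
j=2 s[j]='a': π[2]=0 (border '')
j=3 s[j]='e': π[3]=0 (border '')
j=4 s[j]='d': π[4]=0 (border '')
j=5 s[j]='d': π[5]=0 (border '')
j=6 s[j]='e': π[6]=0 (border '')
j=7 s[j]='b': π[7]=1 (border 'b')
j=8 s[j]='b': k: 1→0; π[8]=1 (border 'b')
j=9 s[j]='e': k: 1→0; π[9]=0 (border '')
j=10 s[j]='e': π[10]=0 (border '')
j=11 s[j]='d': π[11]=0 (border '')
j=12 s[j]='a': π[12]=0 (border '')
j=13 s[j]='b': π[13]=1 (border 'b')
j=14 s[j]='a': π[14]=2 (border 'ba')
j=15 s[j]='e': k: 2→0; π[15]=0 (border '')
j=16 s[j]='e': π[16]=0 (border '')
j=17 s[j]='c': π[17]=0 (border '')
j=18 s[j]='b': π[18]=1 (border 'b')
j=19 s[j]='b': k: 1→0; π[19]=1 (border 'b')
j=20 s[j]='d': k: 1→0; π[20]=0 (border '')
j=21 s[j]='d': π[21]=0 (border '')
j=22 s[j]='b': π[22]=1 (border 'b')
j=23 s[j]='a': π[23]=2 (border 'ba')
j=24 s[j]='e': k: 2→0; π[24]=0 (border '')
j=25 s[j]='c': π[25]=0 (border '')
j=26 s[j]='a': π[26]=0 (border '')
j=27 s[j]='a': π[27]=0 (border '')
j=28 s[j]='a': π[28]=0 (border '')
j=29 s[j]='d': π[29]=0 (border '')
j=30 s[j]='b': π[30]=1 (border 'b')
j=31 s[j]='d': k: 1→0; π[31]=0 (border '')
j=32 s[j]='d': π[32]=0 (border '')
j=33 s[j]='b': π[33]=1 (border 'b')
j=34 s[j]='e': k: 1→0; π[34]=0 (border '')
j=35 s[j]='c': π[35]=0 (border '')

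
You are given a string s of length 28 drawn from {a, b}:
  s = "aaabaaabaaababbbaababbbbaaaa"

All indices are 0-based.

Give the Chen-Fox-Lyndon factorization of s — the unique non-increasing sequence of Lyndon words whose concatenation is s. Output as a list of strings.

["aaabaaabaaababbbaababbbb", "a", "a", "a", "a"]

emit factor 1: 'aaabaaabaaababbbaababbbb' (i=0, period=24)
emit factor 2: 'a' (i=24, period=1)
emit factor 3: 'a' (i=25, period=1)
emit factor 4: 'a' (i=26, period=1)
emit factor 5: 'a' (i=27, period=1)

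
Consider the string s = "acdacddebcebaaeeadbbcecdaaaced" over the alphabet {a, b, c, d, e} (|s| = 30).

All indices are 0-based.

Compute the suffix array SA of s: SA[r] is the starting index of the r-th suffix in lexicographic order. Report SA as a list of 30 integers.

[24, 25, 12, 0, 3, 26, 16, 13, 11, 18, 8, 19, 22, 1, 4, 9, 20, 27, 29, 23, 2, 17, 5, 6, 15, 10, 7, 21, 28, 14]

rank | idx | suffix
   0 |  24 | aaaced
   1 |  25 | aaced
   2 |  12 | aaeeadbbcecdaaaced
   3 |   0 | acdacddebcebaaeeadbbcecdaaaced
   4 |   3 | acddebcebaaeeadbbcecdaaaced
   5 |  26 | aced
   6 |  16 | adbbcecdaaaced
   7 |  13 | aeeadbbcecdaaaced
   8 |  11 | baaeeadbbcecdaaaced
   9 |  18 | bbcecdaaaced
  10 |   8 | bcebaaeeadbbcecdaaaced
  11 |  19 | bcecdaaaced
  12 |  22 | cdaaaced
  13 |   1 | cdacddebcebaaeeadbbcecdaaaced
  14 |   4 | cddebcebaaeeadbbcecdaaaced
  15 |   9 | cebaaeeadbbcecdaaaced
  16 |  20 | cecdaaaced
  17 |  27 | ced
  18 |  29 | d
  19 |  23 | daaaced
  20 |   2 | dacddebcebaaeeadbbcecdaaaced
  21 |  17 | dbbcecdaaaced
  22 |   5 | ddebcebaaeeadbbcecdaaaced
  23 |   6 | debcebaaeeadbbcecdaaaced
  24 |  15 | eadbbcecdaaaced
  25 |  10 | ebaaeeadbbcecdaaaced
  26 |   7 | ebcebaaeeadbbcecdaaaced
  27 |  21 | ecdaaaced
  28 |  28 | ed
  29 |  14 | eeadbbcecdaaaced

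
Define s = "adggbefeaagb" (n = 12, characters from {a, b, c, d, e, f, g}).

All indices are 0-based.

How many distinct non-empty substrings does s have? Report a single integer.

71

sorted suffixes:
  #0 SA[0]=8  'aagb'
  #1 SA[1]=0  'adggbefeaagb'
  #2 SA[2]=9  'agb'
  #3 SA[3]=11  'b'
  #4 SA[4]=4  'befeaagb'
  #5 SA[5]=1  'dggbefeaagb'
  #6 SA[6]=7  'eaagb'
  #7 SA[7]=5  'efeaagb'
  #8 SA[8]=6  'feaagb'
  #9 SA[9]=10  'gb'
  #10 SA[10]=3  'gbefeaagb'
  #11 SA[11]=2  'ggbefeaagb'

SA = [8, 0, 9, 11, 4, 1, 7, 5, 6, 10, 3, 2]
i: (SA[i-1],SA[i]) lcp shared
  1: (8,0) 1 'a'
  2: (0,9) 1 'a'
  3: (9,11) 0 ''
  4: (11,4) 1 'b'
  5: (4,1) 0 ''
  6: (1,7) 0 ''
  7: (7,5) 1 'e'
  8: (5,6) 0 ''
  9: (6,10) 0 ''
  10: (10,3) 2 'gb'
  11: (3,2) 1 'g'

n(n+1)/2 = 12·13/2 = 78
Σ LCP = 0 + 1 + 1 + 0 + 1 + 0 + 0 + 1 + 0 + 0 + 2 + 1 = 7
distinct = 78 − 7 = 71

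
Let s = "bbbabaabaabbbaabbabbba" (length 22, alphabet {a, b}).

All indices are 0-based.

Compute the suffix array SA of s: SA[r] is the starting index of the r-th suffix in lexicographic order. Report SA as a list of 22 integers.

rank→(start, suffix):
  0 → (21, 'a')
  1 → (5, 'aabaabbbaabbabbba')
  2 → (13, 'aabbabbba')
  3 → (8, 'aabbbaabbabbba')
  4 → (3, 'abaabaabbbaabbabbba')
  5 → (6, 'abaabbbaabbabbba')
  6 → (14, 'abbabbba')
  7 → (17, 'abbba')
  8 → (9, 'abbbaabbabbba')
  9 → (20, 'ba')
  10 → (4, 'baabaabbbaabbabbba')
  11 → (12, 'baabbabbba')
  12 → (7, 'baabbbaabbabbba')
  13 → (2, 'babaabaabbbaabbabbba')
  14 → (16, 'babbba')
  15 → (19, 'bba')
  16 → (11, 'bbaabbabbba')
  17 → (1, 'bbabaabaabbbaabbabbba')
  18 → (15, 'bbabbba')
  19 → (18, 'bbba')
  20 → (10, 'bbbaabbabbba')
  21 → (0, 'bbbabaabaabbbaabbabbba')

[21, 5, 13, 8, 3, 6, 14, 17, 9, 20, 4, 12, 7, 2, 16, 19, 11, 1, 15, 18, 10, 0]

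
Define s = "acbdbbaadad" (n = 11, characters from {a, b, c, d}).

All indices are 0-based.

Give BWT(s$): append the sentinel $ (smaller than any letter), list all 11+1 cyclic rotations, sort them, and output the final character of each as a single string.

rank  rotation      last
    0  $acbdbbaadad  d
    1  aadad$acbdbb  b
    2  acbdbbaadad$  $
    3  ad$acbdbbaad  d
    4  adad$acbdbba  a
    5  baadad$acbdb  b
    6  bbaadad$acbd  d
    7  bdbbaadad$ac  c
    8  cbdbbaadad$a  a
    9  d$acbdbbaada  a
   10  dad$acbdbbaa  a
   11  dbbaadad$acb  b

db$dabdcaaab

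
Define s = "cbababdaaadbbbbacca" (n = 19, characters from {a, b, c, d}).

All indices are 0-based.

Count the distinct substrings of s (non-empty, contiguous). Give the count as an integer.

167

rank→(start, suffix):
  0 → (18, 'a')
  1 → (7, 'aaadbbbbacca')
  2 → (8, 'aadbbbbacca')
  3 → (2, 'ababdaaadbbbbacca')
  4 → (4, 'abdaaadbbbbacca')
  5 → (15, 'acca')
  6 → (9, 'adbbbbacca')
  7 → (1, 'bababdaaadbbbbacca')
  8 → (3, 'babdaaadbbbbacca')
  9 → (14, 'bacca')
  10 → (13, 'bbacca')
  11 → (12, 'bbbacca')
  12 → (11, 'bbbbacca')
  13 → (5, 'bdaaadbbbbacca')
  14 → (17, 'ca')
  15 → (0, 'cbababdaaadbbbbacca')
  16 → (16, 'cca')
  17 → (6, 'daaadbbbbacca')
  18 → (10, 'dbbbbacca')

SA = [18, 7, 8, 2, 4, 15, 9, 1, 3, 14, 13, 12, 11, 5, 17, 0, 16, 6, 10]
[i] adj suffixes → lcp
  [1] 18/7 → 1 ('a')
  [2] 7/8 → 2 ('aa')
  [3] 8/2 → 1 ('a')
  [4] 2/4 → 2 ('ab')
  [5] 4/15 → 1 ('a')
  [6] 15/9 → 1 ('a')
  [7] 9/1 → 0 ('')
  [8] 1/3 → 3 ('bab')
  [9] 3/14 → 2 ('ba')
  [10] 14/13 → 1 ('b')
  [11] 13/12 → 2 ('bb')
  [12] 12/11 → 3 ('bbb')
  [13] 11/5 → 1 ('b')
  [14] 5/17 → 0 ('')
  [15] 17/0 → 1 ('c')
  [16] 0/16 → 1 ('c')
  [17] 16/6 → 0 ('')
  [18] 6/10 → 1 ('d')

n(n+1)/2 = 19·20/2 = 190
Σ LCP = 0 + 1 + 2 + 1 + 2 + 1 + 1 + 0 + 3 + 2 + 1 + 2 + 3 + 1 + 0 + 1 + 1 + 0 + 1 = 23
distinct = 190 − 23 = 167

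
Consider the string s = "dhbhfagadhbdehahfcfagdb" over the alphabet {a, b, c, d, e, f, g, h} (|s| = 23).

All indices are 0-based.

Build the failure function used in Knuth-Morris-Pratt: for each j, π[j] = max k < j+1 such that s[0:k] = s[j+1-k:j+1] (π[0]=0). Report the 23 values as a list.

[0, 0, 0, 0, 0, 0, 0, 0, 1, 2, 3, 1, 0, 0, 0, 0, 0, 0, 0, 0, 0, 1, 0]

π[0] = 0
j=1 s[j]='h': π[1]=0 (border '')
j=2 s[j]='b': π[2]=0 (border '')
j=3 s[j]='h': π[3]=0 (border '')
j=4 s[j]='f': π[4]=0 (border '')
j=5 s[j]='a': π[5]=0 (border '')
j=6 s[j]='g': π[6]=0 (border '')
j=7 s[j]='a': π[7]=0 (border '')
j=8 s[j]='d': π[8]=1 (border 'd')
j=9 s[j]='h': π[9]=2 (border 'dh')
j=10 s[j]='b': π[10]=3 (border 'dhb')
j=11 s[j]='d': k: 3→0; π[11]=1 (border 'd')
j=12 s[j]='e': k: 1→0; π[12]=0 (border '')
j=13 s[j]='h': π[13]=0 (border '')
j=14 s[j]='a': π[14]=0 (border '')
j=15 s[j]='h': π[15]=0 (border '')
j=16 s[j]='f': π[16]=0 (border '')
j=17 s[j]='c': π[17]=0 (border '')
j=18 s[j]='f': π[18]=0 (border '')
j=19 s[j]='a': π[19]=0 (border '')
j=20 s[j]='g': π[20]=0 (border '')
j=21 s[j]='d': π[21]=1 (border 'd')
j=22 s[j]='b': k: 1→0; π[22]=0 (border '')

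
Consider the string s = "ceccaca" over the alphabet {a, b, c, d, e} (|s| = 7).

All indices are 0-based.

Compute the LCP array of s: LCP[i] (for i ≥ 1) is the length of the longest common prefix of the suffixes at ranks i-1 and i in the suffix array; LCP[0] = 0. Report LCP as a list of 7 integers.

[0, 1, 0, 2, 1, 1, 0]

rank→(start, suffix):
  0 → (6, 'a')
  1 → (4, 'aca')
  2 → (5, 'ca')
  3 → (3, 'caca')
  4 → (2, 'ccaca')
  5 → (0, 'ceccaca')
  6 → (1, 'eccaca')

SA = [6, 4, 5, 3, 2, 0, 1]
i: (SA[i-1],SA[i]) lcp shared
  1: (6,4) 1 'a'
  2: (4,5) 0 ''
  3: (5,3) 2 'ca'
  4: (3,2) 1 'c'
  5: (2,0) 1 'c'
  6: (0,1) 0 ''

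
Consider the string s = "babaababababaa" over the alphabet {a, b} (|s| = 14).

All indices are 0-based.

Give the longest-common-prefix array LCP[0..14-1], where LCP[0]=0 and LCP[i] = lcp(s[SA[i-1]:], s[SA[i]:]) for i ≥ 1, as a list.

[0, 1, 2, 1, 4, 3, 5, 7, 0, 3, 2, 5, 4, 6]

sorted suffixes:
  #0 SA[0]=13  'a'
  #1 SA[1]=12  'aa'
  #2 SA[2]=3  'aababababaa'
  #3 SA[3]=10  'abaa'
  #4 SA[4]=1  'abaababababaa'
  #5 SA[5]=8  'ababaa'
  #6 SA[6]=6  'abababaa'
  #7 SA[7]=4  'ababababaa'
  #8 SA[8]=11  'baa'
  #9 SA[9]=2  'baababababaa'
  #10 SA[10]=9  'babaa'
  #11 SA[11]=0  'babaababababaa'
  #12 SA[12]=7  'bababaa'
  #13 SA[13]=5  'babababaa'

SA = [13, 12, 3, 10, 1, 8, 6, 4, 11, 2, 9, 0, 7, 5]
i: (SA[i-1],SA[i]) lcp shared
  1: (13,12) 1 'a'
  2: (12,3) 2 'aa'
  3: (3,10) 1 'a'
  4: (10,1) 4 'abaa'
  5: (1,8) 3 'aba'
  6: (8,6) 5 'ababa'
  7: (6,4) 7 'abababa'
  8: (4,11) 0 ''
  9: (11,2) 3 'baa'
  10: (2,9) 2 'ba'
  11: (9,0) 5 'babaa'
  12: (0,7) 4 'baba'
  13: (7,5) 6 'bababa'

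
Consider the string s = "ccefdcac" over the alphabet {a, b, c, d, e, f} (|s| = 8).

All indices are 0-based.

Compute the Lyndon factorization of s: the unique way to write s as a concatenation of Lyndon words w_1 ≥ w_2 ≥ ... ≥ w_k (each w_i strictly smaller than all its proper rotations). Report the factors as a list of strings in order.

emit factor 1: 'ccefd' (i=0, period=5)
emit factor 2: 'c' (i=5, period=1)
emit factor 3: 'ac' (i=6, period=2)

["ccefd", "c", "ac"]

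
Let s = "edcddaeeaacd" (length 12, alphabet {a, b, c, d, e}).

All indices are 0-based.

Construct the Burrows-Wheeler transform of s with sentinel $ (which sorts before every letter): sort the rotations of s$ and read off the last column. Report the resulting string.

rank  rotation       last
    0  $edcddaeeaacd  d
    1  aacd$edcddaee  e
    2  acd$edcddaeea  a
    3  aeeaacd$edcdd  d
    4  cd$edcddaeeaa  a
    5  cddaeeaacd$ed  d
    6  d$edcddaeeaac  c
    7  daeeaacd$edcd  d
    8  dcddaeeaacd$e  e
    9  ddaeeaacd$edc  c
   10  eaacd$edcddae  e
   11  edcddaeeaacd$  $
   12  eeaacd$edcdda  a

deadadcdece$a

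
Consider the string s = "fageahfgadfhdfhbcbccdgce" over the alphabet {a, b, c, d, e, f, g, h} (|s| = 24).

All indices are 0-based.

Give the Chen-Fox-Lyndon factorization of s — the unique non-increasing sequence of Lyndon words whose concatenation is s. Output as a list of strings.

emit factor 1: 'f' (i=0, period=1)
emit factor 2: 'ageahfg' (i=1, period=7)
emit factor 3: 'adfhdfhbcbccdgce' (i=8, period=16)

["f", "ageahfg", "adfhdfhbcbccdgce"]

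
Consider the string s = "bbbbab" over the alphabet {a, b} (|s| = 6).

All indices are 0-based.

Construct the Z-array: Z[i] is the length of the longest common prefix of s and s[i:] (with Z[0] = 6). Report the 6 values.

[6, 3, 2, 1, 0, 1]

Z[0]=6
i=1: i≥r, start 0; Z[1]=3 scan→box=[1,4)
i=2: min(r-i=2, Z[1]=3)=2; Z[2]=2
i=3: min(r-i=1, Z[2]=2)=1; Z[3]=1
i=4: i≥r, start 0; Z[4]=0
i=5: i≥r, start 0; Z[5]=1 scan→box=[5,6)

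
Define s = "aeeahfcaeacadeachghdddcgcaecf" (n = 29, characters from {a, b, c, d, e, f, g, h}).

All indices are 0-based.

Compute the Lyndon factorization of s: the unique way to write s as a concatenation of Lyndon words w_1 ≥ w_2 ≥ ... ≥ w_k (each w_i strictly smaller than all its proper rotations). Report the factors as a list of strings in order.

["aeeahfc", "ae", "acadeachghdddcgcaecf"]

emit factor 1: 'aeeahfc' (i=0, period=7)
emit factor 2: 'ae' (i=7, period=2)
emit factor 3: 'acadeachghdddcgcaecf' (i=9, period=20)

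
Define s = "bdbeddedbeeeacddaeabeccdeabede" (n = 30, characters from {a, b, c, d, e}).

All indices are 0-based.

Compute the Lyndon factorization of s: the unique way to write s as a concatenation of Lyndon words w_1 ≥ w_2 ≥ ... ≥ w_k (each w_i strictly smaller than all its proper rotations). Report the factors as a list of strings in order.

emit factor 1: 'bdbeddedbeee' (i=0, period=12)
emit factor 2: 'acddae' (i=12, period=6)
emit factor 3: 'abeccdeabede' (i=18, period=12)

["bdbeddedbeee", "acddae", "abeccdeabede"]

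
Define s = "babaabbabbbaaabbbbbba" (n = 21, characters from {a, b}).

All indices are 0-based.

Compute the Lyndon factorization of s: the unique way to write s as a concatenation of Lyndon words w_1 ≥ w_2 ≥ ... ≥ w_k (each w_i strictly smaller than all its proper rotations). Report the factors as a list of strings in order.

emit factor 1: 'b' (i=0, period=1)
emit factor 2: 'ab' (i=1, period=2)
emit factor 3: 'aabbabbb' (i=3, period=8)
emit factor 4: 'aaabbbbbb' (i=11, period=9)
emit factor 5: 'a' (i=20, period=1)

["b", "ab", "aabbabbb", "aaabbbbbb", "a"]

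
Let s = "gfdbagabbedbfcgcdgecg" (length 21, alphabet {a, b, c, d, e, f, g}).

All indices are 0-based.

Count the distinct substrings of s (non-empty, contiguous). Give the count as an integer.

215

rank→(start, suffix):
  0 → (6, 'abbedbfcgcdgecg')
  1 → (4, 'agabbedbfcgcdgecg')
  2 → (3, 'bagabbedbfcgcdgecg')
  3 → (7, 'bbedbfcgcdgecg')
  4 → (8, 'bedbfcgcdgecg')
  5 → (11, 'bfcgcdgecg')
  6 → (15, 'cdgecg')
  7 → (19, 'cg')
  8 → (13, 'cgcdgecg')
  9 → (2, 'dbagabbedbfcgcdgecg')
  10 → (10, 'dbfcgcdgecg')
  11 → (16, 'dgecg')
  12 → (18, 'ecg')
  13 → (9, 'edbfcgcdgecg')
  14 → (12, 'fcgcdgecg')
  15 → (1, 'fdbagabbedbfcgcdgecg')
  16 → (20, 'g')
  17 → (5, 'gabbedbfcgcdgecg')
  18 → (14, 'gcdgecg')
  19 → (17, 'gecg')
  20 → (0, 'gfdbagabbedbfcgcdgecg')

SA = [6, 4, 3, 7, 8, 11, 15, 19, 13, 2, 10, 16, 18, 9, 12, 1, 20, 5, 14, 17, 0]
rank  pair      lcp
   1  s[6:],s[4:]  1  'a'
   2  s[4:],s[3:]  0  ''
   3  s[3:],s[7:]  1  'b'
   4  s[7:],s[8:]  1  'b'
   5  s[8:],s[11:]  1  'b'
   6  s[11:],s[15:]  0  ''
   7  s[15:],s[19:]  1  'c'
   8  s[19:],s[13:]  2  'cg'
   9  s[13:],s[2:]  0  ''
  10  s[2:],s[10:]  2  'db'
  11  s[10:],s[16:]  1  'd'
  12  s[16:],s[18:]  0  ''
  13  s[18:],s[9:]  1  'e'
  14  s[9:],s[12:]  0  ''
  15  s[12:],s[1:]  1  'f'
  16  s[1:],s[20:]  0  ''
  17  s[20:],s[5:]  1  'g'
  18  s[5:],s[14:]  1  'g'
  19  s[14:],s[17:]  1  'g'
  20  s[17:],s[0:]  1  'g'

n(n+1)/2 = 21·22/2 = 231
Σ LCP = 0 + 1 + 0 + 1 + 1 + 1 + 0 + 1 + 2 + 0 + 2 + 1 + 0 + 1 + 0 + 1 + 0 + 1 + 1 + 1 + 1 = 16
distinct = 231 − 16 = 215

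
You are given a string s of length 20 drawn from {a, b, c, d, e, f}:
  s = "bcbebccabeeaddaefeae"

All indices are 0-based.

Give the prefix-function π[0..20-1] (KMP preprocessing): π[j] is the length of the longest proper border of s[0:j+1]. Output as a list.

[0, 0, 1, 0, 1, 2, 0, 0, 1, 0, 0, 0, 0, 0, 0, 0, 0, 0, 0, 0]

π[0] = 0
j=1 s[j]='c': π[1]=0 (border '')
j=2 s[j]='b': π[2]=1 (border 'b')
j=3 s[j]='e': k: 1→0; π[3]=0 (border '')
j=4 s[j]='b': π[4]=1 (border 'b')
j=5 s[j]='c': π[5]=2 (border 'bc')
j=6 s[j]='c': k: 2→0; π[6]=0 (border '')
j=7 s[j]='a': π[7]=0 (border '')
j=8 s[j]='b': π[8]=1 (border 'b')
j=9 s[j]='e': k: 1→0; π[9]=0 (border '')
j=10 s[j]='e': π[10]=0 (border '')
j=11 s[j]='a': π[11]=0 (border '')
j=12 s[j]='d': π[12]=0 (border '')
j=13 s[j]='d': π[13]=0 (border '')
j=14 s[j]='a': π[14]=0 (border '')
j=15 s[j]='e': π[15]=0 (border '')
j=16 s[j]='f': π[16]=0 (border '')
j=17 s[j]='e': π[17]=0 (border '')
j=18 s[j]='a': π[18]=0 (border '')
j=19 s[j]='e': π[19]=0 (border '')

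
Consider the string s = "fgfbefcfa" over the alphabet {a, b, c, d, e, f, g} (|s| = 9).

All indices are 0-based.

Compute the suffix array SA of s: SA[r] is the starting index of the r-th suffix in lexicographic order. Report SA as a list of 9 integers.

sorted suffixes:
  #0 SA[0]=8  'a'
  #1 SA[1]=3  'befcfa'
  #2 SA[2]=6  'cfa'
  #3 SA[3]=4  'efcfa'
  #4 SA[4]=7  'fa'
  #5 SA[5]=2  'fbefcfa'
  #6 SA[6]=5  'fcfa'
  #7 SA[7]=0  'fgfbefcfa'
  #8 SA[8]=1  'gfbefcfa'

[8, 3, 6, 4, 7, 2, 5, 0, 1]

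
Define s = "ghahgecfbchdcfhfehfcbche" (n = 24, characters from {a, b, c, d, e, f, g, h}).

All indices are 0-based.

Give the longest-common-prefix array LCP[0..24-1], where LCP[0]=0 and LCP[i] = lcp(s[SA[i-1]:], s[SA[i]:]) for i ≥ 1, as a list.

[0, 0, 3, 0, 1, 2, 1, 2, 0, 0, 1, 1, 0, 1, 1, 1, 0, 1, 0, 1, 1, 1, 2, 1]

rank→(start, suffix):
  0 → (2, 'ahgecfbchdcfhfehfcbche')
  1 → (8, 'bchdcfhfehfcbche')
  2 → (20, 'bche')
  3 → (19, 'cbche')
  4 → (6, 'cfbchdcfhfehfcbche')
  5 → (12, 'cfhfehfcbche')
  6 → (9, 'chdcfhfehfcbche')
  7 → (21, 'che')
  8 → (11, 'dcfhfehfcbche')
  9 → (23, 'e')
  10 → (5, 'ecfbchdcfhfehfcbche')
  11 → (16, 'ehfcbche')
  12 → (7, 'fbchdcfhfehfcbche')
  13 → (18, 'fcbche')
  14 → (15, 'fehfcbche')
  15 → (13, 'fhfehfcbche')
  16 → (4, 'gecfbchdcfhfehfcbche')
  17 → (0, 'ghahgecfbchdcfhfehfcbche')
  18 → (1, 'hahgecfbchdcfhfehfcbche')
  19 → (10, 'hdcfhfehfcbche')
  20 → (22, 'he')
  21 → (17, 'hfcbche')
  22 → (14, 'hfehfcbche')
  23 → (3, 'hgecfbchdcfhfehfcbche')

SA = [2, 8, 20, 19, 6, 12, 9, 21, 11, 23, 5, 16, 7, 18, 15, 13, 4, 0, 1, 10, 22, 17, 14, 3]
i: (SA[i-1],SA[i]) lcp shared
  1: (2,8) 0 ''
  2: (8,20) 3 'bch'
  3: (20,19) 0 ''
  4: (19,6) 1 'c'
  5: (6,12) 2 'cf'
  6: (12,9) 1 'c'
  7: (9,21) 2 'ch'
  8: (21,11) 0 ''
  9: (11,23) 0 ''
  10: (23,5) 1 'e'
  11: (5,16) 1 'e'
  12: (16,7) 0 ''
  13: (7,18) 1 'f'
  14: (18,15) 1 'f'
  15: (15,13) 1 'f'
  16: (13,4) 0 ''
  17: (4,0) 1 'g'
  18: (0,1) 0 ''
  19: (1,10) 1 'h'
  20: (10,22) 1 'h'
  21: (22,17) 1 'h'
  22: (17,14) 2 'hf'
  23: (14,3) 1 'h'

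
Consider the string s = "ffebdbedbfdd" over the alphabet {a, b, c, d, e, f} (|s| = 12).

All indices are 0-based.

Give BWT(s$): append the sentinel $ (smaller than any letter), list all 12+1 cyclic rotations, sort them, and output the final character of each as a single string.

rank  rotation       last
    0  $ffebdbedbfdd  d
    1  bdbedbfdd$ffe  e
    2  bedbfdd$ffebd  d
    3  bfdd$ffebdbed  d
    4  d$ffebdbedbfd  d
    5  dbedbfdd$ffeb  b
    6  dbfdd$ffebdbe  e
    7  dd$ffebdbedbf  f
    8  ebdbedbfdd$ff  f
    9  edbfdd$ffebdb  b
   10  fdd$ffebdbedb  b
   11  febdbedbfdd$f  f
   12  ffebdbedbfdd$  $

dedddbeffbbf$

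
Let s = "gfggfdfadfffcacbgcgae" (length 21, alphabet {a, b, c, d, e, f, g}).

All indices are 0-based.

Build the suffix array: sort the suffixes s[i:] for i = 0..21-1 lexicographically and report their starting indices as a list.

rank | idx | suffix
   0 |  13 | acbgcgae
   1 |   7 | adfffcacbgcgae
   2 |  19 | ae
   3 |  15 | bgcgae
   4 |  12 | cacbgcgae
   5 |  14 | cbgcgae
   6 |  17 | cgae
   7 |   5 | dfadfffcacbgcgae
   8 |   8 | dfffcacbgcgae
   9 |  20 | e
  10 |   6 | fadfffcacbgcgae
  11 |  11 | fcacbgcgae
  12 |   4 | fdfadfffcacbgcgae
  13 |  10 | ffcacbgcgae
  14 |   9 | fffcacbgcgae
  15 |   1 | fggfdfadfffcacbgcgae
  16 |  18 | gae
  17 |  16 | gcgae
  18 |   3 | gfdfadfffcacbgcgae
  19 |   0 | gfggfdfadfffcacbgcgae
  20 |   2 | ggfdfadfffcacbgcgae

[13, 7, 19, 15, 12, 14, 17, 5, 8, 20, 6, 11, 4, 10, 9, 1, 18, 16, 3, 0, 2]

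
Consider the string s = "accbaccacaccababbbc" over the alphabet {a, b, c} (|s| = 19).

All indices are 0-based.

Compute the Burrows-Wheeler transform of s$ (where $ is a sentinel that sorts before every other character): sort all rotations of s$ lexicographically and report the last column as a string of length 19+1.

rank  rotation              last
    0  $accbaccacaccababbbc  c
    1  ababbbc$accbaccacacc  c
    2  abbbc$accbaccacaccab  b
    3  acaccababbbc$accbacc  c
    4  accababbbc$accbaccac  c
    5  accacaccababbbc$accb  b
    6  accbaccacaccababbbc$  $
    7  babbbc$accbaccacacca  a
    8  baccacaccababbbc$acc  c
    9  bbbc$accbaccacaccaba  a
   10  bbc$accbaccacaccabab  b
   11  bc$accbaccacaccababb  b
   12  c$accbaccacaccababbb  b
   13  cababbbc$accbaccacac  c
   14  cacaccababbbc$accbac  c
   15  caccababbbc$accbacca  a
   16  cbaccacaccababbbc$ac  c
   17  ccababbbc$accbaccaca  a
   18  ccacaccababbbc$accba  a
   19  ccbaccacaccababbbc$a  a

ccbccb$acabbbccacaaa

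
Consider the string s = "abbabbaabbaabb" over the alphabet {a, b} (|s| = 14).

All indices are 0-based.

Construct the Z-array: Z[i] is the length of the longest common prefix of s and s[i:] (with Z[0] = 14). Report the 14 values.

[14, 0, 0, 4, 0, 0, 1, 4, 0, 0, 1, 3, 0, 0]

Z[0]=14
i=1: outside box; Z[1]=0
i=2: outside box; Z[2]=0
i=3: outside box; Z[3]=4 scan→box=[3,7)
i=4: min(r-i=3, Z[1]=0)=0; Z[4]=0
i=5: min(r-i=2, Z[2]=0)=0; Z[5]=0
i=6: min(r-i=1, Z[3]=4)=1; Z[6]=1
i=7: outside box; Z[7]=4 scan→box=[7,11)
i=8: min(r-i=3, Z[1]=0)=0; Z[8]=0
i=9: min(r-i=2, Z[2]=0)=0; Z[9]=0
i=10: min(r-i=1, Z[3]=4)=1; Z[10]=1
i=11: outside box; Z[11]=3 scan→box=[11,14)
i=12: min(r-i=2, Z[1]=0)=0; Z[12]=0
i=13: min(r-i=1, Z[2]=0)=0; Z[13]=0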